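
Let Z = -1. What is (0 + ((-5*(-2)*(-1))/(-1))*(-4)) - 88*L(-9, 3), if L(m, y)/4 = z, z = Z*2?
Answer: 664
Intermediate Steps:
z = -2 (z = -1*2 = -2)
L(m, y) = -8 (L(m, y) = 4*(-2) = -8)
(0 + ((-5*(-2)*(-1))/(-1))*(-4)) - 88*L(-9, 3) = (0 + ((-5*(-2)*(-1))/(-1))*(-4)) - 88*(-8) = (0 + ((10*(-1))*(-1))*(-4)) + 704 = (0 - 10*(-1)*(-4)) + 704 = (0 + 10*(-4)) + 704 = (0 - 40) + 704 = -40 + 704 = 664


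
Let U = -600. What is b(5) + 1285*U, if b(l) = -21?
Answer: -771021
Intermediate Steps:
b(5) + 1285*U = -21 + 1285*(-600) = -21 - 771000 = -771021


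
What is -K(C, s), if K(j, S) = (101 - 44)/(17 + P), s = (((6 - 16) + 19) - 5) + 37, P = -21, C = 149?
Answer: 57/4 ≈ 14.250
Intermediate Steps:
s = 41 (s = ((-10 + 19) - 5) + 37 = (9 - 5) + 37 = 4 + 37 = 41)
K(j, S) = -57/4 (K(j, S) = (101 - 44)/(17 - 21) = 57/(-4) = 57*(-¼) = -57/4)
-K(C, s) = -1*(-57/4) = 57/4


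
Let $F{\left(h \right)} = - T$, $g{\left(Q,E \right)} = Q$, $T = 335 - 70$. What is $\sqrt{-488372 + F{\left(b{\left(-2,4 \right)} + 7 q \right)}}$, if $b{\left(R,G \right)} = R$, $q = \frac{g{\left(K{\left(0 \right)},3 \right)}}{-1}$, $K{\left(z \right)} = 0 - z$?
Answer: $3 i \sqrt{54293} \approx 699.03 i$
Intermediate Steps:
$K{\left(z \right)} = - z$
$T = 265$
$q = 0$ ($q = \frac{\left(-1\right) 0}{-1} = 0 \left(-1\right) = 0$)
$F{\left(h \right)} = -265$ ($F{\left(h \right)} = \left(-1\right) 265 = -265$)
$\sqrt{-488372 + F{\left(b{\left(-2,4 \right)} + 7 q \right)}} = \sqrt{-488372 - 265} = \sqrt{-488637} = 3 i \sqrt{54293}$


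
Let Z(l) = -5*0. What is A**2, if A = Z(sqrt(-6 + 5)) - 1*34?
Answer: 1156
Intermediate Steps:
Z(l) = 0
A = -34 (A = 0 - 1*34 = 0 - 34 = -34)
A**2 = (-34)**2 = 1156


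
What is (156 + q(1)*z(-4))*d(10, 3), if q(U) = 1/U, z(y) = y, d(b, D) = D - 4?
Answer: -152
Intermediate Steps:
d(b, D) = -4 + D
(156 + q(1)*z(-4))*d(10, 3) = (156 - 4/1)*(-4 + 3) = (156 + 1*(-4))*(-1) = (156 - 4)*(-1) = 152*(-1) = -152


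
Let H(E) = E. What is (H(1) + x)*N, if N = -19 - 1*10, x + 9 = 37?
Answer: -841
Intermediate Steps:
x = 28 (x = -9 + 37 = 28)
N = -29 (N = -19 - 10 = -29)
(H(1) + x)*N = (1 + 28)*(-29) = 29*(-29) = -841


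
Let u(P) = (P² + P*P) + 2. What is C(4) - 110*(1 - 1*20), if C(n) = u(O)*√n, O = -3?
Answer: 2130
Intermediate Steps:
u(P) = 2 + 2*P² (u(P) = (P² + P²) + 2 = 2*P² + 2 = 2 + 2*P²)
C(n) = 20*√n (C(n) = (2 + 2*(-3)²)*√n = (2 + 2*9)*√n = (2 + 18)*√n = 20*√n)
C(4) - 110*(1 - 1*20) = 20*√4 - 110*(1 - 1*20) = 20*2 - 110*(1 - 20) = 40 - 110*(-19) = 40 + 2090 = 2130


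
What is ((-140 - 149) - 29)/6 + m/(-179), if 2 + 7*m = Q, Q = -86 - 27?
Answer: -66294/1253 ≈ -52.908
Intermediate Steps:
Q = -113
m = -115/7 (m = -2/7 + (1/7)*(-113) = -2/7 - 113/7 = -115/7 ≈ -16.429)
((-140 - 149) - 29)/6 + m/(-179) = ((-140 - 149) - 29)/6 - 115/7/(-179) = (-289 - 29)*(1/6) - 115/7*(-1/179) = -318*1/6 + 115/1253 = -53 + 115/1253 = -66294/1253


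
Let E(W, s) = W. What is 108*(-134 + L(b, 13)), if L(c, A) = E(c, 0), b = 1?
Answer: -14364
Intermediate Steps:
L(c, A) = c
108*(-134 + L(b, 13)) = 108*(-134 + 1) = 108*(-133) = -14364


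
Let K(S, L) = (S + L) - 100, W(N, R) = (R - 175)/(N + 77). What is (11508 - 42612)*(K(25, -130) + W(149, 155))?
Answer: 720835200/113 ≈ 6.3791e+6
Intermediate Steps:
W(N, R) = (-175 + R)/(77 + N)
K(S, L) = -100 + L + S (K(S, L) = (L + S) - 100 = -100 + L + S)
(11508 - 42612)*(K(25, -130) + W(149, 155)) = (11508 - 42612)*((-100 - 130 + 25) + (-175 + 155)/(77 + 149)) = -31104*(-205 - 20/226) = -31104*(-205 + (1/226)*(-20)) = -31104*(-205 - 10/113) = -31104*(-23175/113) = 720835200/113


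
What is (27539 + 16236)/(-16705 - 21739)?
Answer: -43775/38444 ≈ -1.1387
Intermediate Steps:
(27539 + 16236)/(-16705 - 21739) = 43775/(-38444) = 43775*(-1/38444) = -43775/38444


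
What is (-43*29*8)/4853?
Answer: -9976/4853 ≈ -2.0556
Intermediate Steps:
(-43*29*8)/4853 = -1247*8*(1/4853) = -9976*1/4853 = -9976/4853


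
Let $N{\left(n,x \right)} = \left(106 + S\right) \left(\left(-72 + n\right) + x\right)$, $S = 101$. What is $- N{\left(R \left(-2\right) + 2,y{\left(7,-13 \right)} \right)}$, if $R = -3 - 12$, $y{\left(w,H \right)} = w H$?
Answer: $27117$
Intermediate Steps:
$y{\left(w,H \right)} = H w$
$R = -15$ ($R = -3 - 12 = -15$)
$N{\left(n,x \right)} = -14904 + 207 n + 207 x$ ($N{\left(n,x \right)} = \left(106 + 101\right) \left(\left(-72 + n\right) + x\right) = 207 \left(-72 + n + x\right) = -14904 + 207 n + 207 x$)
$- N{\left(R \left(-2\right) + 2,y{\left(7,-13 \right)} \right)} = - (-14904 + 207 \left(\left(-15\right) \left(-2\right) + 2\right) + 207 \left(\left(-13\right) 7\right)) = - (-14904 + 207 \left(30 + 2\right) + 207 \left(-91\right)) = - (-14904 + 207 \cdot 32 - 18837) = - (-14904 + 6624 - 18837) = \left(-1\right) \left(-27117\right) = 27117$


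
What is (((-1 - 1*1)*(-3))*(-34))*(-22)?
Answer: 4488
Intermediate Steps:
(((-1 - 1*1)*(-3))*(-34))*(-22) = (((-1 - 1)*(-3))*(-34))*(-22) = (-2*(-3)*(-34))*(-22) = (6*(-34))*(-22) = -204*(-22) = 4488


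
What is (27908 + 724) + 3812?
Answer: 32444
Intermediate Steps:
(27908 + 724) + 3812 = 28632 + 3812 = 32444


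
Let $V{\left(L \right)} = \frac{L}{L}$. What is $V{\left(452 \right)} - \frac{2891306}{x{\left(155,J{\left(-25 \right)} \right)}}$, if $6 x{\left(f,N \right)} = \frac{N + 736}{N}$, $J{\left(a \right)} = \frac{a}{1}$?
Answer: $\frac{144565537}{237} \approx 6.0998 \cdot 10^{5}$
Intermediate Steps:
$J{\left(a \right)} = a$ ($J{\left(a \right)} = a 1 = a$)
$x{\left(f,N \right)} = \frac{736 + N}{6 N}$ ($x{\left(f,N \right)} = \frac{\left(N + 736\right) \frac{1}{N}}{6} = \frac{\left(736 + N\right) \frac{1}{N}}{6} = \frac{\frac{1}{N} \left(736 + N\right)}{6} = \frac{736 + N}{6 N}$)
$V{\left(L \right)} = 1$
$V{\left(452 \right)} - \frac{2891306}{x{\left(155,J{\left(-25 \right)} \right)}} = 1 - \frac{2891306}{\frac{1}{6} \frac{1}{-25} \left(736 - 25\right)} = 1 - \frac{2891306}{\frac{1}{6} \left(- \frac{1}{25}\right) 711} = 1 - \frac{2891306}{- \frac{237}{50}} = 1 - - \frac{144565300}{237} = 1 + \frac{144565300}{237} = \frac{144565537}{237}$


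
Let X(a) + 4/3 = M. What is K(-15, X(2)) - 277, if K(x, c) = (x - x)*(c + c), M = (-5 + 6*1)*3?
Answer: -277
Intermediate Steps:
M = 3 (M = (-5 + 6)*3 = 1*3 = 3)
X(a) = 5/3 (X(a) = -4/3 + 3 = 5/3)
K(x, c) = 0 (K(x, c) = 0*(2*c) = 0)
K(-15, X(2)) - 277 = 0 - 277 = -277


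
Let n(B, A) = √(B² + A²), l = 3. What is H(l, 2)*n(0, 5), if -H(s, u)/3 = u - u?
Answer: 0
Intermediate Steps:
H(s, u) = 0 (H(s, u) = -3*(u - u) = -3*0 = 0)
n(B, A) = √(A² + B²)
H(l, 2)*n(0, 5) = 0*√(5² + 0²) = 0*√(25 + 0) = 0*√25 = 0*5 = 0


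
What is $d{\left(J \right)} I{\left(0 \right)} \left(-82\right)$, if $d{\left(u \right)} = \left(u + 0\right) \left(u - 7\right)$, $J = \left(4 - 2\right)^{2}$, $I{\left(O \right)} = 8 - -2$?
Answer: $9840$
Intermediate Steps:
$I{\left(O \right)} = 10$ ($I{\left(O \right)} = 8 + 2 = 10$)
$J = 4$ ($J = 2^{2} = 4$)
$d{\left(u \right)} = u \left(-7 + u\right)$
$d{\left(J \right)} I{\left(0 \right)} \left(-82\right) = 4 \left(-7 + 4\right) 10 \left(-82\right) = 4 \left(-3\right) 10 \left(-82\right) = \left(-12\right) 10 \left(-82\right) = \left(-120\right) \left(-82\right) = 9840$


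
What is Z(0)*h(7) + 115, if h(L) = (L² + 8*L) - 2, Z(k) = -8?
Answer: -709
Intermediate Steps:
h(L) = -2 + L² + 8*L
Z(0)*h(7) + 115 = -8*(-2 + 7² + 8*7) + 115 = -8*(-2 + 49 + 56) + 115 = -8*103 + 115 = -824 + 115 = -709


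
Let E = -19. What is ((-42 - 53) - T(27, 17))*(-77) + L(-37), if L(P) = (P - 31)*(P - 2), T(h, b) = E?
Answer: 8504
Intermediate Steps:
T(h, b) = -19
L(P) = (-31 + P)*(-2 + P)
((-42 - 53) - T(27, 17))*(-77) + L(-37) = ((-42 - 53) - 1*(-19))*(-77) + (62 + (-37)**2 - 33*(-37)) = (-95 + 19)*(-77) + (62 + 1369 + 1221) = -76*(-77) + 2652 = 5852 + 2652 = 8504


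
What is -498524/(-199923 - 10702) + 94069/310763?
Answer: 174736096937/65454456875 ≈ 2.6696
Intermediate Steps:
-498524/(-199923 - 10702) + 94069/310763 = -498524/(-210625) + 94069*(1/310763) = -498524*(-1/210625) + 94069/310763 = 498524/210625 + 94069/310763 = 174736096937/65454456875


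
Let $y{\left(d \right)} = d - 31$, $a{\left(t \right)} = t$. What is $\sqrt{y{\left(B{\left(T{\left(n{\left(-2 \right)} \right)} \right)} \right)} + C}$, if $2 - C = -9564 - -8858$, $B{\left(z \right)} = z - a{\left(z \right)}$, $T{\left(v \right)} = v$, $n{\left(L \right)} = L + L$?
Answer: $\sqrt{677} \approx 26.019$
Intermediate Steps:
$n{\left(L \right)} = 2 L$
$B{\left(z \right)} = 0$ ($B{\left(z \right)} = z - z = 0$)
$y{\left(d \right)} = -31 + d$ ($y{\left(d \right)} = d - 31 = -31 + d$)
$C = 708$ ($C = 2 - \left(-9564 - -8858\right) = 2 - \left(-9564 + 8858\right) = 2 - -706 = 2 + 706 = 708$)
$\sqrt{y{\left(B{\left(T{\left(n{\left(-2 \right)} \right)} \right)} \right)} + C} = \sqrt{\left(-31 + 0\right) + 708} = \sqrt{-31 + 708} = \sqrt{677}$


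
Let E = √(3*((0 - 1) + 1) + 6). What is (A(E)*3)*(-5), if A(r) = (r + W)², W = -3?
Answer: -225 + 90*√6 ≈ -4.5459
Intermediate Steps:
E = √6 (E = √(3*(-1 + 1) + 6) = √(3*0 + 6) = √(0 + 6) = √6 ≈ 2.4495)
A(r) = (-3 + r)² (A(r) = (r - 3)² = (-3 + r)²)
(A(E)*3)*(-5) = ((-3 + √6)²*3)*(-5) = (3*(-3 + √6)²)*(-5) = -15*(-3 + √6)²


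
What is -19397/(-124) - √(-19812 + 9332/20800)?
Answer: 19397/124 - I*√1339260871/260 ≈ 156.43 - 140.75*I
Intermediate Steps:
-19397/(-124) - √(-19812 + 9332/20800) = -19397*(-1/124) - √(-19812 + 9332*(1/20800)) = 19397/124 - √(-19812 + 2333/5200) = 19397/124 - √(-103020067/5200) = 19397/124 - I*√1339260871/260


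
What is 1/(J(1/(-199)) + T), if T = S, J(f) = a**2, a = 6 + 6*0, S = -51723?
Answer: -1/51687 ≈ -1.9347e-5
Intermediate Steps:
a = 6 (a = 6 + 0 = 6)
J(f) = 36 (J(f) = 6**2 = 36)
T = -51723
1/(J(1/(-199)) + T) = 1/(36 - 51723) = 1/(-51687) = -1/51687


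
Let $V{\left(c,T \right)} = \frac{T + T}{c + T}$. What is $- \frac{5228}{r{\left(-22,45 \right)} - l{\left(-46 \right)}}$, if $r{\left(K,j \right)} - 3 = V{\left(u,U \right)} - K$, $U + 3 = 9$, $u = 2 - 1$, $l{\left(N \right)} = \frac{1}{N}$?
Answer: $- \frac{1683416}{8609} \approx -195.54$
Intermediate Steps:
$u = 1$
$U = 6$ ($U = -3 + 9 = 6$)
$V{\left(c,T \right)} = \frac{2 T}{T + c}$
$r{\left(K,j \right)} = \frac{33}{7} - K$ ($r{\left(K,j \right)} = 3 - \left(K - \frac{12}{6 + 1}\right) = 3 - \left(- \frac{12}{7} + K\right) = \frac{33}{7} - K$)
$- \frac{5228}{r{\left(-22,45 \right)} - l{\left(-46 \right)}} = - \frac{5228}{\left(\frac{33}{7} - -22\right) - \frac{1}{-46}} = - \frac{5228}{\left(\frac{33}{7} + 22\right) - - \frac{1}{46}} = - \frac{5228}{\frac{187}{7} + \frac{1}{46}} = - \frac{5228}{\frac{8609}{322}} = \left(-5228\right) \frac{322}{8609} = - \frac{1683416}{8609}$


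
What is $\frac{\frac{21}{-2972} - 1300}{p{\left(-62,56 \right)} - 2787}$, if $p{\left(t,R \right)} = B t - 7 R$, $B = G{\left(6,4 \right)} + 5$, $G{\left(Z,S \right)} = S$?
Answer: $\frac{3863621}{11106364} \approx 0.34787$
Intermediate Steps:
$B = 9$ ($B = 4 + 5 = 9$)
$p{\left(t,R \right)} = - 7 R + 9 t$ ($p{\left(t,R \right)} = 9 t - 7 R = - 7 R + 9 t$)
$\frac{\frac{21}{-2972} - 1300}{p{\left(-62,56 \right)} - 2787} = \frac{\frac{21}{-2972} - 1300}{\left(\left(-7\right) 56 + 9 \left(-62\right)\right) - 2787} = \frac{21 \left(- \frac{1}{2972}\right) - 1300}{\left(-392 - 558\right) - 2787} = \frac{- \frac{21}{2972} - 1300}{-950 - 2787} = - \frac{3863621}{2972 \left(-3737\right)} = \left(- \frac{3863621}{2972}\right) \left(- \frac{1}{3737}\right) = \frac{3863621}{11106364}$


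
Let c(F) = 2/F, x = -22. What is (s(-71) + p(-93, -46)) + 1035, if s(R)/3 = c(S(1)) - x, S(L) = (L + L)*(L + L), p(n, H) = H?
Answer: 2113/2 ≈ 1056.5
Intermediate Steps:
S(L) = 4*L**2 (S(L) = (2*L)*(2*L) = 4*L**2)
s(R) = 135/2 (s(R) = 3*(2/((4*1**2)) - 1*(-22)) = 3*(2/((4*1)) + 22) = 3*(2/4 + 22) = 3*(2*(1/4) + 22) = 3*(1/2 + 22) = 3*(45/2) = 135/2)
(s(-71) + p(-93, -46)) + 1035 = (135/2 - 46) + 1035 = 43/2 + 1035 = 2113/2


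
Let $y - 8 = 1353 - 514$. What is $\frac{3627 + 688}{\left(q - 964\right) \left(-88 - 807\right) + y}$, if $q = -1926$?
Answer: $\frac{4315}{2587397} \approx 0.0016677$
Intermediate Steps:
$y = 847$ ($y = 8 + \left(1353 - 514\right) = 8 + 839 = 847$)
$\frac{3627 + 688}{\left(q - 964\right) \left(-88 - 807\right) + y} = \frac{3627 + 688}{\left(-1926 - 964\right) \left(-88 - 807\right) + 847} = \frac{4315}{\left(-2890\right) \left(-895\right) + 847} = \frac{4315}{2586550 + 847} = \frac{4315}{2587397}$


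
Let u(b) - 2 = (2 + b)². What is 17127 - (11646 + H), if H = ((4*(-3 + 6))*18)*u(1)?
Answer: 3105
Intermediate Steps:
u(b) = 2 + (2 + b)²
H = 2376 (H = ((4*(-3 + 6))*18)*(2 + (2 + 1)²) = ((4*3)*18)*(2 + 3²) = (12*18)*(2 + 9) = 216*11 = 2376)
17127 - (11646 + H) = 17127 - (11646 + 2376) = 17127 - 1*14022 = 17127 - 14022 = 3105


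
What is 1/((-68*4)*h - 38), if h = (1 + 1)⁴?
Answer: -1/4390 ≈ -0.00022779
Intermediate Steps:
h = 16 (h = 2⁴ = 16)
1/((-68*4)*h - 38) = 1/(-68*4*16 - 38) = 1/(-272*16 - 38) = 1/(-4352 - 38) = 1/(-4390) = -1/4390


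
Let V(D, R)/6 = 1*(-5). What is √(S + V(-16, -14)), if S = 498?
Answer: 6*√13 ≈ 21.633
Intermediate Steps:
V(D, R) = -30 (V(D, R) = 6*(1*(-5)) = 6*(-5) = -30)
√(S + V(-16, -14)) = √(498 - 30) = √468 = 6*√13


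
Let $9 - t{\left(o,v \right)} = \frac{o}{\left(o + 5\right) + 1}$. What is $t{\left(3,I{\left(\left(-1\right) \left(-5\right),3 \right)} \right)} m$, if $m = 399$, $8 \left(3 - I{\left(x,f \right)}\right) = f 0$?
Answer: $3458$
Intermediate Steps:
$I{\left(x,f \right)} = 3$ ($I{\left(x,f \right)} = 3 - \frac{f 0}{8} = 3 - 0 = 3 + 0 = 3$)
$t{\left(o,v \right)} = 9 - \frac{o}{6 + o}$ ($t{\left(o,v \right)} = 9 - \frac{o}{\left(o + 5\right) + 1} = 9 - \frac{o}{\left(5 + o\right) + 1} = 9 - \frac{o}{6 + o}$)
$t{\left(3,I{\left(\left(-1\right) \left(-5\right),3 \right)} \right)} m = \frac{2 \left(27 + 4 \cdot 3\right)}{6 + 3} \cdot 399 = \frac{2 \left(27 + 12\right)}{9} \cdot 399 = 2 \cdot \frac{1}{9} \cdot 39 \cdot 399 = \frac{26}{3} \cdot 399 = 3458$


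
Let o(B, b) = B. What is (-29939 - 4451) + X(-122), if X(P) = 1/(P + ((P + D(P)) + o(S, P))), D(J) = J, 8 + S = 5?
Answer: -12689911/369 ≈ -34390.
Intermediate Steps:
S = -3 (S = -8 + 5 = -3)
X(P) = 1/(-3 + 3*P) (X(P) = 1/(P + ((P + P) - 3)) = 1/(P + (2*P - 3)) = 1/(P + (-3 + 2*P)) = 1/(-3 + 3*P))
(-29939 - 4451) + X(-122) = (-29939 - 4451) + 1/(3*(-1 - 122)) = -34390 + (1/3)/(-123) = -34390 + (1/3)*(-1/123) = -34390 - 1/369 = -12689911/369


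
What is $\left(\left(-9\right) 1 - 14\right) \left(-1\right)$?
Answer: $23$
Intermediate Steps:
$\left(\left(-9\right) 1 - 14\right) \left(-1\right) = \left(-9 - 14\right) \left(-1\right) = \left(-23\right) \left(-1\right) = 23$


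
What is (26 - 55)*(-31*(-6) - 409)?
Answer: 6467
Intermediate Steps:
(26 - 55)*(-31*(-6) - 409) = -29*(186 - 409) = -29*(-223) = 6467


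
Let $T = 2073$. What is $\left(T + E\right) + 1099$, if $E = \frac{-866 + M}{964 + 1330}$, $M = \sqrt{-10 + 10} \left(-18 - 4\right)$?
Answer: $\frac{3637851}{1147} \approx 3171.6$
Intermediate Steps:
$M = 0$ ($M = \sqrt{0} \left(-22\right) = 0 \left(-22\right) = 0$)
$E = - \frac{433}{1147}$ ($E = \frac{-866 + 0}{964 + 1330} = - \frac{866}{2294} = \left(-866\right) \frac{1}{2294} = - \frac{433}{1147} \approx -0.37751$)
$\left(T + E\right) + 1099 = \left(2073 - \frac{433}{1147}\right) + 1099 = \frac{2377298}{1147} + 1099 = \frac{3637851}{1147}$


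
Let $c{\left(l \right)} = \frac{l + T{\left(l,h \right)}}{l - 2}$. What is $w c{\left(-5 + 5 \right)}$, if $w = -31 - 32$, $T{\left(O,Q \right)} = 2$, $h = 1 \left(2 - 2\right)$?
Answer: $63$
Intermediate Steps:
$h = 0$ ($h = 1 \cdot 0 = 0$)
$w = -63$ ($w = -31 - 32 = -63$)
$c{\left(l \right)} = \frac{2 + l}{-2 + l}$ ($c{\left(l \right)} = \frac{l + 2}{l - 2} = \frac{2 + l}{-2 + l}$)
$w c{\left(-5 + 5 \right)} = - 63 \frac{2 + \left(-5 + 5\right)}{-2 + \left(-5 + 5\right)} = - 63 \frac{2 + 0}{-2 + 0} = - 63 \frac{1}{-2} \cdot 2 = - 63 \left(\left(- \frac{1}{2}\right) 2\right) = \left(-63\right) \left(-1\right) = 63$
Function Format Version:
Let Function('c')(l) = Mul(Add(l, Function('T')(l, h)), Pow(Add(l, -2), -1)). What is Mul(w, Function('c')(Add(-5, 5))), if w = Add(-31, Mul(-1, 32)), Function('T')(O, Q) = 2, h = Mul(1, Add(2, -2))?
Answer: 63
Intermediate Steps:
h = 0 (h = Mul(1, 0) = 0)
w = -63 (w = Add(-31, -32) = -63)
Function('c')(l) = Mul(Pow(Add(-2, l), -1), Add(2, l)) (Function('c')(l) = Mul(Add(l, 2), Pow(Add(l, -2), -1)) = Mul(Add(2, l), Pow(Add(-2, l), -1)) = Mul(Pow(Add(-2, l), -1), Add(2, l)))
Mul(w, Function('c')(Add(-5, 5))) = Mul(-63, Mul(Pow(Add(-2, Add(-5, 5)), -1), Add(2, Add(-5, 5)))) = Mul(-63, Mul(Pow(Add(-2, 0), -1), Add(2, 0))) = Mul(-63, Mul(Pow(-2, -1), 2)) = Mul(-63, Mul(Rational(-1, 2), 2)) = Mul(-63, -1) = 63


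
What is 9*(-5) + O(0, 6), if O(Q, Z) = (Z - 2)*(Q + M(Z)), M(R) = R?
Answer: -21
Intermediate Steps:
O(Q, Z) = (-2 + Z)*(Q + Z) (O(Q, Z) = (Z - 2)*(Q + Z) = (-2 + Z)*(Q + Z))
9*(-5) + O(0, 6) = 9*(-5) + (6**2 - 2*0 - 2*6 + 0*6) = -45 + (36 + 0 - 12 + 0) = -45 + 24 = -21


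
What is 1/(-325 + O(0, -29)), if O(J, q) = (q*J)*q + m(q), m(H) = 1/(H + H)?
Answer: -58/18851 ≈ -0.0030768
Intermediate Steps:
m(H) = 1/(2*H)
O(J, q) = 1/(2*q) + J*q² (O(J, q) = (q*J)*q + 1/(2*q) = (J*q)*q + 1/(2*q) = J*q² + 1/(2*q) = 1/(2*q) + J*q²)
1/(-325 + O(0, -29)) = 1/(-325 + (½ + 0*(-29)³)/(-29)) = 1/(-325 - (½ + 0*(-24389))/29) = 1/(-325 - (½ + 0)/29) = 1/(-325 - 1/29*½) = 1/(-325 - 1/58) = 1/(-18851/58) = -58/18851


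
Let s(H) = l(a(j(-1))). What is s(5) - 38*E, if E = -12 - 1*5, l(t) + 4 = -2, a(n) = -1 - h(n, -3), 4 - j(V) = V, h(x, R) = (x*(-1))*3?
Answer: 640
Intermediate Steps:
h(x, R) = -3*x (h(x, R) = -x*3 = -3*x)
j(V) = 4 - V
a(n) = -1 + 3*n (a(n) = -1 - (-3)*n = -1 + 3*n)
l(t) = -6 (l(t) = -4 - 2 = -6)
s(H) = -6
E = -17 (E = -12 - 5 = -17)
s(5) - 38*E = -6 - 38*(-17) = -6 + 646 = 640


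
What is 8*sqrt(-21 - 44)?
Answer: 8*I*sqrt(65) ≈ 64.498*I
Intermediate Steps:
8*sqrt(-21 - 44) = 8*sqrt(-65) = 8*(I*sqrt(65)) = 8*I*sqrt(65)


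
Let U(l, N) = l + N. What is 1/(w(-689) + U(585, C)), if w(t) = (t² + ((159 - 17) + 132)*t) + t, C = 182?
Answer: 1/286013 ≈ 3.4963e-6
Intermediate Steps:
U(l, N) = N + l
w(t) = t² + 275*t (w(t) = (t² + (142 + 132)*t) + t = (t² + 274*t) + t = t² + 275*t)
1/(w(-689) + U(585, C)) = 1/(-689*(275 - 689) + (182 + 585)) = 1/(-689*(-414) + 767) = 1/(285246 + 767) = 1/286013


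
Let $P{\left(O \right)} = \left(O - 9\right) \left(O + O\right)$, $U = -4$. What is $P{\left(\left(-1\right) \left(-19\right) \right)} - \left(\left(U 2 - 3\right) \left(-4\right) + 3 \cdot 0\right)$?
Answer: $336$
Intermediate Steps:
$P{\left(O \right)} = 2 O \left(-9 + O\right)$ ($P{\left(O \right)} = \left(-9 + O\right) 2 O = 2 O \left(-9 + O\right)$)
$P{\left(\left(-1\right) \left(-19\right) \right)} - \left(\left(U 2 - 3\right) \left(-4\right) + 3 \cdot 0\right) = 2 \left(\left(-1\right) \left(-19\right)\right) \left(-9 - -19\right) - \left(\left(\left(-4\right) 2 - 3\right) \left(-4\right) + 3 \cdot 0\right) = 2 \cdot 19 \left(-9 + 19\right) - \left(\left(-8 - 3\right) \left(-4\right) + 0\right) = 2 \cdot 19 \cdot 10 - \left(\left(-11\right) \left(-4\right) + 0\right) = 380 - \left(44 + 0\right) = 380 - 44 = 336$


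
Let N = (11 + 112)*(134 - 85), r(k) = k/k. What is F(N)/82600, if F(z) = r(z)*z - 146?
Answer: 5881/82600 ≈ 0.071199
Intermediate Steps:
r(k) = 1
N = 6027 (N = 123*49 = 6027)
F(z) = -146 + z (F(z) = 1*z - 146 = z - 146 = -146 + z)
F(N)/82600 = (-146 + 6027)/82600 = 5881*(1/82600) = 5881/82600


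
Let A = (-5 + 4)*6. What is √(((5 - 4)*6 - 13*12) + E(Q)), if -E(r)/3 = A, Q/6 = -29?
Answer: 2*I*√33 ≈ 11.489*I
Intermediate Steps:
A = -6 (A = -1*6 = -6)
Q = -174 (Q = 6*(-29) = -174)
E(r) = 18 (E(r) = -3*(-6) = 18)
√(((5 - 4)*6 - 13*12) + E(Q)) = √(((5 - 4)*6 - 13*12) + 18) = √((1*6 - 156) + 18) = √((6 - 156) + 18) = √(-150 + 18) = √(-132) = 2*I*√33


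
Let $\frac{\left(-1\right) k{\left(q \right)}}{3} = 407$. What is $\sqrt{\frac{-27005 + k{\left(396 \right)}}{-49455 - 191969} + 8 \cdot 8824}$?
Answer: $\frac{\sqrt{257156262689826}}{60356} \approx 265.69$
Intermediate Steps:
$k{\left(q \right)} = -1221$ ($k{\left(q \right)} = \left(-3\right) 407 = -1221$)
$\sqrt{\frac{-27005 + k{\left(396 \right)}}{-49455 - 191969} + 8 \cdot 8824} = \sqrt{\frac{-27005 - 1221}{-49455 - 191969} + 8 \cdot 8824} = \sqrt{- \frac{28226}{-241424} + 70592} = \sqrt{\left(-28226\right) \left(- \frac{1}{241424}\right) + 70592} = \sqrt{\frac{14113}{120712} + 70592} = \sqrt{\frac{8521315617}{120712}} = \frac{\sqrt{257156262689826}}{60356}$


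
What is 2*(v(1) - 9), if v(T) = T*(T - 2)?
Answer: -20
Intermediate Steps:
v(T) = T*(-2 + T)
2*(v(1) - 9) = 2*(1*(-2 + 1) - 9) = 2*(1*(-1) - 9) = 2*(-1 - 9) = 2*(-10) = -20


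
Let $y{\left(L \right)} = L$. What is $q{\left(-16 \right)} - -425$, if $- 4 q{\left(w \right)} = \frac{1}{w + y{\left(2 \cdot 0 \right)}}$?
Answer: $\frac{27201}{64} \approx 425.02$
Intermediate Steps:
$q{\left(w \right)} = - \frac{1}{4 w}$ ($q{\left(w \right)} = - \frac{1}{4 \left(w + 2 \cdot 0\right)} = - \frac{1}{4 \left(w + 0\right)} = - \frac{1}{4 w}$)
$q{\left(-16 \right)} - -425 = - \frac{1}{4 \left(-16\right)} - -425 = \left(- \frac{1}{4}\right) \left(- \frac{1}{16}\right) + 425 = \frac{1}{64} + 425 = \frac{27201}{64}$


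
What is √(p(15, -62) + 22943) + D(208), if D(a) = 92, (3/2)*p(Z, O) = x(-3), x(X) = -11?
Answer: 92 + √206421/3 ≈ 243.45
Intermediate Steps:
p(Z, O) = -22/3 (p(Z, O) = (⅔)*(-11) = -22/3)
√(p(15, -62) + 22943) + D(208) = √(-22/3 + 22943) + 92 = √(68807/3) + 92 = √206421/3 + 92 = 92 + √206421/3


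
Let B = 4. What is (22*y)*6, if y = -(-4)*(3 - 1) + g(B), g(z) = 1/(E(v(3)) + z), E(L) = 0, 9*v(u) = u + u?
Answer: 1089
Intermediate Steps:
v(u) = 2*u/9 (v(u) = (u + u)/9 = (2*u)/9 = 2*u/9)
g(z) = 1/z (g(z) = 1/(0 + z) = 1/z)
y = 33/4 (y = -(-4)*(3 - 1) + 1/4 = -(-4)*2 + 1/4 = -2*(-4) + 1/4 = 8 + 1/4 = 33/4 ≈ 8.2500)
(22*y)*6 = (22*(33/4))*6 = (363/2)*6 = 1089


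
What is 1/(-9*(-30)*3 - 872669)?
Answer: -1/871859 ≈ -1.1470e-6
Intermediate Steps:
1/(-9*(-30)*3 - 872669) = 1/(270*3 - 872669) = 1/(810 - 872669) = 1/(-871859) = -1/871859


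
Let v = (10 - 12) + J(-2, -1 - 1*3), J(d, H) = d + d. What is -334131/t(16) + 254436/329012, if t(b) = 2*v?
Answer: 9161346817/329012 ≈ 27845.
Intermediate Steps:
J(d, H) = 2*d
v = -6 (v = (10 - 12) + 2*(-2) = -2 - 4 = -6)
t(b) = -12 (t(b) = 2*(-6) = -12)
-334131/t(16) + 254436/329012 = -334131/(-12) + 254436/329012 = -334131*(-1/12) + 254436*(1/329012) = 111377/4 + 63609/82253 = 9161346817/329012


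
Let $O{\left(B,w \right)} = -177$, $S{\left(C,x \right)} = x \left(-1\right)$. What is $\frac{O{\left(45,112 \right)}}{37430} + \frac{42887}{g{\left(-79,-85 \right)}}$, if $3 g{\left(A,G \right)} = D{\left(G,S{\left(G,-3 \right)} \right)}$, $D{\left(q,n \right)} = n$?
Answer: $\frac{1605260233}{37430} \approx 42887.0$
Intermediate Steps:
$S{\left(C,x \right)} = - x$
$g{\left(A,G \right)} = 1$ ($g{\left(A,G \right)} = \frac{\left(-1\right) \left(-3\right)}{3} = \frac{1}{3} \cdot 3 = 1$)
$\frac{O{\left(45,112 \right)}}{37430} + \frac{42887}{g{\left(-79,-85 \right)}} = - \frac{177}{37430} + \frac{42887}{1} = \left(-177\right) \frac{1}{37430} + 42887 \cdot 1 = - \frac{177}{37430} + 42887 = \frac{1605260233}{37430}$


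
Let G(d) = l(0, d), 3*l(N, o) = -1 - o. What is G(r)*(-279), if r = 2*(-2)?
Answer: -279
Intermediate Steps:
r = -4
l(N, o) = -1/3 - o/3 (l(N, o) = (-1 - o)/3 = -1/3 - o/3)
G(d) = -1/3 - d/3
G(r)*(-279) = (-1/3 - 1/3*(-4))*(-279) = (-1/3 + 4/3)*(-279) = 1*(-279) = -279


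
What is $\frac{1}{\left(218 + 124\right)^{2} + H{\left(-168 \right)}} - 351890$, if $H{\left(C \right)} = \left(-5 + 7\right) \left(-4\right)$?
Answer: $- \frac{41155646839}{116956} \approx -3.5189 \cdot 10^{5}$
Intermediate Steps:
$H{\left(C \right)} = -8$ ($H{\left(C \right)} = 2 \left(-4\right) = -8$)
$\frac{1}{\left(218 + 124\right)^{2} + H{\left(-168 \right)}} - 351890 = \frac{1}{\left(218 + 124\right)^{2} - 8} - 351890 = \frac{1}{342^{2} - 8} - 351890 = \frac{1}{116964 - 8} - 351890 = \frac{1}{116956} - 351890 = - \frac{41155646839}{116956}$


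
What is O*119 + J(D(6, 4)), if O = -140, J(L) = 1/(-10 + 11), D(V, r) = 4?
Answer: -16659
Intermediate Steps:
J(L) = 1 (J(L) = 1/1 = 1)
O*119 + J(D(6, 4)) = -140*119 + 1 = -16660 + 1 = -16659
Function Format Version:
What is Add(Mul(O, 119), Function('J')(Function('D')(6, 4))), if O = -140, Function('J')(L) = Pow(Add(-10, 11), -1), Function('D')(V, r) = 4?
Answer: -16659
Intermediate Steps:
Function('J')(L) = 1 (Function('J')(L) = Pow(1, -1) = 1)
Add(Mul(O, 119), Function('J')(Function('D')(6, 4))) = Add(Mul(-140, 119), 1) = Add(-16660, 1) = -16659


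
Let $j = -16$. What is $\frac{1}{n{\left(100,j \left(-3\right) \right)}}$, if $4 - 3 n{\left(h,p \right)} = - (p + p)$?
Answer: $\frac{3}{100} \approx 0.03$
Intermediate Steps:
$n{\left(h,p \right)} = \frac{4}{3} + \frac{2 p}{3}$ ($n{\left(h,p \right)} = \frac{4}{3} - \frac{\left(-1\right) \left(p + p\right)}{3} = \frac{4}{3} - \frac{\left(-1\right) 2 p}{3} = \frac{4}{3} - \frac{\left(-2\right) p}{3} = \frac{4}{3} + \frac{2 p}{3}$)
$\frac{1}{n{\left(100,j \left(-3\right) \right)}} = \frac{1}{\frac{4}{3} + \frac{2 \left(\left(-16\right) \left(-3\right)\right)}{3}} = \frac{1}{\frac{4}{3} + \frac{2}{3} \cdot 48} = \frac{1}{\frac{4}{3} + 32} = \frac{1}{\frac{100}{3}} = \frac{3}{100}$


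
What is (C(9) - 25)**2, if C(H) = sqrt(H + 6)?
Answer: (25 - sqrt(15))**2 ≈ 446.35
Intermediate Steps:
C(H) = sqrt(6 + H)
(C(9) - 25)**2 = (sqrt(6 + 9) - 25)**2 = (sqrt(15) - 25)**2 = (-25 + sqrt(15))**2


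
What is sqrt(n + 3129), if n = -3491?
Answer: I*sqrt(362) ≈ 19.026*I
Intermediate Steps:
sqrt(n + 3129) = sqrt(-3491 + 3129) = sqrt(-362) = I*sqrt(362)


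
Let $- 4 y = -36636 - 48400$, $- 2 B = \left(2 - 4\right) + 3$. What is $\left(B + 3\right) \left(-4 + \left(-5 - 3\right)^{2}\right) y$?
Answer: $3188850$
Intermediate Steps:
$B = - \frac{1}{2}$ ($B = - \frac{\left(2 - 4\right) + 3}{2} = - \frac{-2 + 3}{2} = \left(- \frac{1}{2}\right) 1 = - \frac{1}{2} \approx -0.5$)
$y = 21259$ ($y = - \frac{-36636 - 48400}{4} = \left(- \frac{1}{4}\right) \left(-85036\right) = 21259$)
$\left(B + 3\right) \left(-4 + \left(-5 - 3\right)^{2}\right) y = \left(- \frac{1}{2} + 3\right) \left(-4 + \left(-5 - 3\right)^{2}\right) 21259 = \frac{5 \left(-4 + \left(-8\right)^{2}\right)}{2} \cdot 21259 = \frac{5 \left(-4 + 64\right)}{2} \cdot 21259 = \frac{5}{2} \cdot 60 \cdot 21259 = 150 \cdot 21259 = 3188850$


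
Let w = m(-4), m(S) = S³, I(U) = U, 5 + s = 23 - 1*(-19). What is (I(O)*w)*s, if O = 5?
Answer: -11840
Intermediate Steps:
s = 37 (s = -5 + (23 - 1*(-19)) = -5 + (23 + 19) = -5 + 42 = 37)
w = -64 (w = (-4)³ = -64)
(I(O)*w)*s = (5*(-64))*37 = -320*37 = -11840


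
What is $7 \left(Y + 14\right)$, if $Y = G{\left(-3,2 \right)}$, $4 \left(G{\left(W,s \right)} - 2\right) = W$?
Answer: $\frac{427}{4} \approx 106.75$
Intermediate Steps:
$G{\left(W,s \right)} = 2 + \frac{W}{4}$
$Y = \frac{5}{4}$ ($Y = 2 + \frac{1}{4} \left(-3\right) = 2 - \frac{3}{4} = \frac{5}{4} \approx 1.25$)
$7 \left(Y + 14\right) = 7 \left(\frac{5}{4} + 14\right) = 7 \cdot \frac{61}{4} = \frac{427}{4}$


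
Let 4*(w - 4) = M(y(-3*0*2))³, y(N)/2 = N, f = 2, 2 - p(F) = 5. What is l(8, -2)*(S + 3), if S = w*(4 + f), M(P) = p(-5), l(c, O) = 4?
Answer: -54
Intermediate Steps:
p(F) = -3 (p(F) = 2 - 1*5 = 2 - 5 = -3)
y(N) = 2*N
M(P) = -3
w = -11/4 (w = 4 + (¼)*(-3)³ = 4 + (¼)*(-27) = 4 - 27/4 = -11/4 ≈ -2.7500)
S = -33/2 (S = -11*(4 + 2)/4 = -11/4*6 = -33/2 ≈ -16.500)
l(8, -2)*(S + 3) = 4*(-33/2 + 3) = 4*(-27/2) = -54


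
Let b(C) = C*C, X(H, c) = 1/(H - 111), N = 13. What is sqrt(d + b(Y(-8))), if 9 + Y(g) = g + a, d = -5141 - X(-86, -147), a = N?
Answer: 22*I*sqrt(410942)/197 ≈ 71.589*I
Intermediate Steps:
X(H, c) = 1/(-111 + H)
a = 13
d = -1012776/197 (d = -5141 - 1/(-111 - 86) = -5141 - 1/(-197) = -5141 - 1*(-1/197) = -5141 + 1/197 = -1012776/197 ≈ -5141.0)
Y(g) = 4 + g (Y(g) = -9 + (g + 13) = -9 + (13 + g) = 4 + g)
b(C) = C**2
sqrt(d + b(Y(-8))) = sqrt(-1012776/197 + (4 - 8)**2) = sqrt(-1012776/197 + (-4)**2) = sqrt(-1012776/197 + 16) = sqrt(-1009624/197) = 22*I*sqrt(410942)/197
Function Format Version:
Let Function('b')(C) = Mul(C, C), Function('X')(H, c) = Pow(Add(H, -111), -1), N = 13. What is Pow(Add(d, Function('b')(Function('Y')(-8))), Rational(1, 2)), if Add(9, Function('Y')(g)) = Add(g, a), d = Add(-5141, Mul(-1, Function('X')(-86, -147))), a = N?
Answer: Mul(Rational(22, 197), I, Pow(410942, Rational(1, 2))) ≈ Mul(71.589, I)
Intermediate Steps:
Function('X')(H, c) = Pow(Add(-111, H), -1)
a = 13
d = Rational(-1012776, 197) (d = Add(-5141, Mul(-1, Pow(Add(-111, -86), -1))) = Add(-5141, Mul(-1, Pow(-197, -1))) = Add(-5141, Mul(-1, Rational(-1, 197))) = Add(-5141, Rational(1, 197)) = Rational(-1012776, 197) ≈ -5141.0)
Function('Y')(g) = Add(4, g) (Function('Y')(g) = Add(-9, Add(g, 13)) = Add(-9, Add(13, g)) = Add(4, g))
Function('b')(C) = Pow(C, 2)
Pow(Add(d, Function('b')(Function('Y')(-8))), Rational(1, 2)) = Pow(Add(Rational(-1012776, 197), Pow(Add(4, -8), 2)), Rational(1, 2)) = Pow(Add(Rational(-1012776, 197), Pow(-4, 2)), Rational(1, 2)) = Pow(Add(Rational(-1012776, 197), 16), Rational(1, 2)) = Pow(Rational(-1009624, 197), Rational(1, 2)) = Mul(Rational(22, 197), I, Pow(410942, Rational(1, 2)))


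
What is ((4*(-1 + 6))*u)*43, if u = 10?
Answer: 8600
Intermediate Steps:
((4*(-1 + 6))*u)*43 = ((4*(-1 + 6))*10)*43 = ((4*5)*10)*43 = (20*10)*43 = 200*43 = 8600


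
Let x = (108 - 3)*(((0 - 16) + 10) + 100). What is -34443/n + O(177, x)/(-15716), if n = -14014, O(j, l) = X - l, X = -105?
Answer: 340547919/110122012 ≈ 3.0925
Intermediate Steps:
x = 9870 (x = 105*((-16 + 10) + 100) = 105*(-6 + 100) = 105*94 = 9870)
O(j, l) = -105 - l
-34443/n + O(177, x)/(-15716) = -34443/(-14014) + (-105 - 1*9870)/(-15716) = -34443*(-1/14014) + (-105 - 9870)*(-1/15716) = 34443/14014 - 9975*(-1/15716) = 34443/14014 + 9975/15716 = 340547919/110122012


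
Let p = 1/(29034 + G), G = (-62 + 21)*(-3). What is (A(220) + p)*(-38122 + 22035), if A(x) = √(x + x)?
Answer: -16087/29157 - 32174*√110 ≈ -3.3744e+5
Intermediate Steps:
G = 123 (G = -41*(-3) = 123)
A(x) = √2*√x (A(x) = √(2*x) = √2*√x)
p = 1/29157 (p = 1/(29034 + 123) = 1/29157 ≈ 3.4297e-5)
(A(220) + p)*(-38122 + 22035) = (√2*√220 + 1/29157)*(-38122 + 22035) = (√2*(2*√55) + 1/29157)*(-16087) = (2*√110 + 1/29157)*(-16087) = (1/29157 + 2*√110)*(-16087) = -16087/29157 - 32174*√110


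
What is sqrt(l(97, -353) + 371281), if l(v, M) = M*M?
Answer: sqrt(495890) ≈ 704.19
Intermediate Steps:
l(v, M) = M**2
sqrt(l(97, -353) + 371281) = sqrt((-353)**2 + 371281) = sqrt(124609 + 371281) = sqrt(495890)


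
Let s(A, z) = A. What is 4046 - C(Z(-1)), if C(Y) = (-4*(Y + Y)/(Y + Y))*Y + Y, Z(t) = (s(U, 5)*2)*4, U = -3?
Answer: 3974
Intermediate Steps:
Z(t) = -24 (Z(t) = -3*2*4 = -6*4 = -24)
C(Y) = -3*Y (C(Y) = (-4*2*Y/(2*Y))*Y + Y = (-4*2*Y*1/(2*Y))*Y + Y = (-4*1)*Y + Y = -4*Y + Y = -3*Y)
4046 - C(Z(-1)) = 4046 - (-3)*(-24) = 4046 - 1*72 = 4046 - 72 = 3974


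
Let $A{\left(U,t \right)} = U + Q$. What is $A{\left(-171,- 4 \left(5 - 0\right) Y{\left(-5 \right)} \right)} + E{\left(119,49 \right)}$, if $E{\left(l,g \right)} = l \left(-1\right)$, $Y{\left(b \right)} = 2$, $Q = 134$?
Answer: $-156$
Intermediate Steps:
$E{\left(l,g \right)} = - l$
$A{\left(U,t \right)} = 134 + U$ ($A{\left(U,t \right)} = U + 134 = 134 + U$)
$A{\left(-171,- 4 \left(5 - 0\right) Y{\left(-5 \right)} \right)} + E{\left(119,49 \right)} = \left(134 - 171\right) - 119 = -37 - 119 = -156$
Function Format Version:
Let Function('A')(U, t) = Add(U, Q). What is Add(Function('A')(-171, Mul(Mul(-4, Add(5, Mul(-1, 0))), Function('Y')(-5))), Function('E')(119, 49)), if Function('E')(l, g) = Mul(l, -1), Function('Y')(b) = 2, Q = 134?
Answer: -156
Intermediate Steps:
Function('E')(l, g) = Mul(-1, l)
Function('A')(U, t) = Add(134, U) (Function('A')(U, t) = Add(U, 134) = Add(134, U))
Add(Function('A')(-171, Mul(Mul(-4, Add(5, Mul(-1, 0))), Function('Y')(-5))), Function('E')(119, 49)) = Add(Add(134, -171), Mul(-1, 119)) = Add(-37, -119) = -156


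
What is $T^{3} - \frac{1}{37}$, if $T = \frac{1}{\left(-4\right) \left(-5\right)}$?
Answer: $- \frac{7963}{296000} \approx -0.026902$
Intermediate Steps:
$T = \frac{1}{20} \approx 0.05$
$T^{3} - \frac{1}{37} = \left(\frac{1}{20}\right)^{3} - \frac{1}{37} = \frac{1}{8000} - \frac{1}{37} = - \frac{7963}{296000}$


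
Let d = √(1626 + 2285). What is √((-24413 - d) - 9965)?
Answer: √(-34378 - √3911) ≈ 185.58*I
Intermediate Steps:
d = √3911 ≈ 62.538
√((-24413 - d) - 9965) = √((-24413 - √3911) - 9965) = √(-34378 - √3911)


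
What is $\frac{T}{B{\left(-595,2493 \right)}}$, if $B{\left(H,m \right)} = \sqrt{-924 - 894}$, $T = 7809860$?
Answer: $- \frac{3904930 i \sqrt{202}}{303} \approx - 1.8317 \cdot 10^{5} i$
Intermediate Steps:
$B{\left(H,m \right)} = 3 i \sqrt{202}$ ($B{\left(H,m \right)} = \sqrt{-1818} = 3 i \sqrt{202}$)
$\frac{T}{B{\left(-595,2493 \right)}} = \frac{7809860}{3 i \sqrt{202}} = 7809860 \left(- \frac{i \sqrt{202}}{606}\right) = - \frac{3904930 i \sqrt{202}}{303}$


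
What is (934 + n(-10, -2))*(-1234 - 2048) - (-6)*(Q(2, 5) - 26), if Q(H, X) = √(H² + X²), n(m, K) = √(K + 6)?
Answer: -3072108 + 6*√29 ≈ -3.0721e+6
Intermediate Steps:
n(m, K) = √(6 + K)
(934 + n(-10, -2))*(-1234 - 2048) - (-6)*(Q(2, 5) - 26) = (934 + √(6 - 2))*(-1234 - 2048) - (-6)*(√(2² + 5²) - 26) = (934 + √4)*(-3282) - (-6)*(√(4 + 25) - 26) = (934 + 2)*(-3282) - (-6)*(√29 - 26) = 936*(-3282) - (-6)*(-26 + √29) = -3071952 - (156 - 6*√29) = -3071952 + (-156 + 6*√29) = -3072108 + 6*√29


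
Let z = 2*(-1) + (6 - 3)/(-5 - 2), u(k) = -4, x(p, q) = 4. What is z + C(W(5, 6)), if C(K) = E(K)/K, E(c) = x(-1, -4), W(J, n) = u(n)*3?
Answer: -58/21 ≈ -2.7619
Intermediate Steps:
W(J, n) = -12 (W(J, n) = -4*3 = -12)
E(c) = 4
C(K) = 4/K
z = -17/7 (z = -2 + 3/(-7) = -2 + 3*(-⅐) = -2 - 3/7 = -17/7 ≈ -2.4286)
z + C(W(5, 6)) = -17/7 + 4/(-12) = -17/7 + 4*(-1/12) = -17/7 - ⅓ = -58/21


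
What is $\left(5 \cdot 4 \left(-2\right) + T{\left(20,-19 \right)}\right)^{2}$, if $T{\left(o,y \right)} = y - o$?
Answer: $6241$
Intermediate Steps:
$\left(5 \cdot 4 \left(-2\right) + T{\left(20,-19 \right)}\right)^{2} = \left(5 \cdot 4 \left(-2\right) - 39\right)^{2} = \left(20 \left(-2\right) - 39\right)^{2} = \left(-40 - 39\right)^{2} = \left(-79\right)^{2} = 6241$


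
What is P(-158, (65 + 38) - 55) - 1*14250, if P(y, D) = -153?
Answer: -14403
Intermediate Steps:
P(-158, (65 + 38) - 55) - 1*14250 = -153 - 1*14250 = -153 - 14250 = -14403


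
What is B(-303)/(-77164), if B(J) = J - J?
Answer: 0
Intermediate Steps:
B(J) = 0
B(-303)/(-77164) = 0/(-77164) = 0*(-1/77164) = 0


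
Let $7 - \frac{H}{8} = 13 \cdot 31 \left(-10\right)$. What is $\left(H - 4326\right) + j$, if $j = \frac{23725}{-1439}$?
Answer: $\frac{40225105}{1439} \approx 27954.0$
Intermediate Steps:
$j = - \frac{23725}{1439}$ ($j = 23725 \left(- \frac{1}{1439}\right) = - \frac{23725}{1439} \approx -16.487$)
$H = 32296$ ($H = 56 - 8 \cdot 13 \cdot 31 \left(-10\right) = 56 - 8 \cdot 403 \left(-10\right) = 56 - -32240 = 56 + 32240 = 32296$)
$\left(H - 4326\right) + j = \left(32296 - 4326\right) - \frac{23725}{1439} = 27970 - \frac{23725}{1439} = \frac{40225105}{1439}$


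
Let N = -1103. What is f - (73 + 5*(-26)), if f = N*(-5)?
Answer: 5572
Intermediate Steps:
f = 5515 (f = -1103*(-5) = 5515)
f - (73 + 5*(-26)) = 5515 - (73 + 5*(-26)) = 5515 - (73 - 130) = 5515 - 1*(-57) = 5515 + 57 = 5572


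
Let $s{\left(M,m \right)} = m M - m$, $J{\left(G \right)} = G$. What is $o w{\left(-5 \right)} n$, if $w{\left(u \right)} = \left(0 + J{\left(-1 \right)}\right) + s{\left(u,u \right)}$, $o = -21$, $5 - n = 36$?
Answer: $18879$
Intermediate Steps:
$n = -31$ ($n = 5 - 36 = -31$)
$s{\left(M,m \right)} = - m + M m$ ($s{\left(M,m \right)} = M m - m = - m + M m$)
$w{\left(u \right)} = -1 + u \left(-1 + u\right)$ ($w{\left(u \right)} = \left(0 - 1\right) + u \left(-1 + u\right) = -1 + u \left(-1 + u\right)$)
$o w{\left(-5 \right)} n = - 21 \left(-1 - 5 \left(-1 - 5\right)\right) \left(-31\right) = - 21 \left(-1 - -30\right) \left(-31\right) = - 21 \left(-1 + 30\right) \left(-31\right) = \left(-21\right) 29 \left(-31\right) = \left(-609\right) \left(-31\right) = 18879$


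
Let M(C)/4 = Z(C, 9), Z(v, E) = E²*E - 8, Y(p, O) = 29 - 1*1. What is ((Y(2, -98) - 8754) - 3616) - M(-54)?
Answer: -15226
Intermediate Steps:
Y(p, O) = 28 (Y(p, O) = 29 - 1 = 28)
Z(v, E) = -8 + E³ (Z(v, E) = E³ - 8 = -8 + E³)
M(C) = 2884 (M(C) = 4*(-8 + 9³) = 4*(-8 + 729) = 4*721 = 2884)
((Y(2, -98) - 8754) - 3616) - M(-54) = ((28 - 8754) - 3616) - 1*2884 = (-8726 - 3616) - 2884 = -12342 - 2884 = -15226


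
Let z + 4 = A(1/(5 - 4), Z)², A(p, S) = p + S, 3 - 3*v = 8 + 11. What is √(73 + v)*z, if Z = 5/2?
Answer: 11*√609/4 ≈ 67.864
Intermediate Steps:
v = -16/3 (v = 1 - (8 + 11)/3 = 1 - ⅓*19 = 1 - 19/3 = -16/3 ≈ -5.3333)
Z = 5/2 (Z = 5*(½) = 5/2 ≈ 2.5000)
A(p, S) = S + p
z = 33/4 (z = -4 + (5/2 + 1/(5 - 4))² = -4 + (5/2 + 1/1)² = -4 + (5/2 + 1)² = -4 + (7/2)² = -4 + 49/4 = 33/4 ≈ 8.2500)
√(73 + v)*z = √(73 - 16/3)*(33/4) = √(203/3)*(33/4) = (√609/3)*(33/4) = 11*√609/4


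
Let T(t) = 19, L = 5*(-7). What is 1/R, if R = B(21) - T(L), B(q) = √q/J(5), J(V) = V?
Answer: -475/9004 - 5*√21/9004 ≈ -0.055299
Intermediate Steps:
L = -35
B(q) = √q/5
R = -19 + √21/5 (R = √21/5 - 1*19 = √21/5 - 19 = -19 + √21/5 ≈ -18.083)
1/R = 1/(-19 + √21/5)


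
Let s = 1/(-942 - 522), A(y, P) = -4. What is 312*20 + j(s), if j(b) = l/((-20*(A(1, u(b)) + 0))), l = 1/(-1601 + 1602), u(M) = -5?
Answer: 499201/80 ≈ 6240.0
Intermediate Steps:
s = -1/1464 (s = 1/(-1464) = -1/1464 ≈ -0.00068306)
l = 1 (l = 1/1 = 1)
j(b) = 1/80 (j(b) = 1/(-20*(-4 + 0)) = 1/(-20*(-4)) = 1/80)
312*20 + j(s) = 312*20 + 1/80 = 6240 + 1/80 = 499201/80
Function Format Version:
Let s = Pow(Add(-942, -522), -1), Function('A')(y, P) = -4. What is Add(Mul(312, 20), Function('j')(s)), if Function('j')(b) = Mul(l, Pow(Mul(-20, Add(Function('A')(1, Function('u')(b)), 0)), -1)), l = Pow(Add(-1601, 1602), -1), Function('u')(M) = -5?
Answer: Rational(499201, 80) ≈ 6240.0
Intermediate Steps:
s = Rational(-1, 1464) (s = Pow(-1464, -1) = Rational(-1, 1464) ≈ -0.00068306)
l = 1 (l = Pow(1, -1) = 1)
Function('j')(b) = Rational(1, 80) (Function('j')(b) = Mul(1, Pow(Mul(-20, Add(-4, 0)), -1)) = Mul(1, Pow(Mul(-20, -4), -1)) = Mul(1, Pow(80, -1)) = Mul(1, Rational(1, 80)) = Rational(1, 80))
Add(Mul(312, 20), Function('j')(s)) = Add(Mul(312, 20), Rational(1, 80)) = Add(6240, Rational(1, 80)) = Rational(499201, 80)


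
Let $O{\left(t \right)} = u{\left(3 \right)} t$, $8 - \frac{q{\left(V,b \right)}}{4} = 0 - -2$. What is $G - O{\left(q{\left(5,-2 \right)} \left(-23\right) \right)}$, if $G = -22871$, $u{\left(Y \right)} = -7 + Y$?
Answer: $-25079$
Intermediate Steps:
$q{\left(V,b \right)} = 24$ ($q{\left(V,b \right)} = 32 - 4 \left(0 - -2\right) = 32 - 4 \left(0 + 2\right) = 32 - 8 = 24$)
$O{\left(t \right)} = - 4 t$ ($O{\left(t \right)} = \left(-7 + 3\right) t = - 4 t$)
$G - O{\left(q{\left(5,-2 \right)} \left(-23\right) \right)} = -22871 - - 4 \cdot 24 \left(-23\right) = -22871 - \left(-4\right) \left(-552\right) = -22871 - 2208 = -25079$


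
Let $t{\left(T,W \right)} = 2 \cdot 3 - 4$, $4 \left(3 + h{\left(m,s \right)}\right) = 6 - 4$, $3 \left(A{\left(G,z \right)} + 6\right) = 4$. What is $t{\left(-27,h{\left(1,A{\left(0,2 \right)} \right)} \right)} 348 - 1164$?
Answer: $-468$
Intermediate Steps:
$A{\left(G,z \right)} = - \frac{14}{3}$ ($A{\left(G,z \right)} = -6 + \frac{1}{3} \cdot 4 = -6 + \frac{4}{3} = - \frac{14}{3}$)
$h{\left(m,s \right)} = - \frac{5}{2}$ ($h{\left(m,s \right)} = -3 + \frac{6 - 4}{4} = -3 + \frac{1}{4} \cdot 2 = -3 + \frac{1}{2} = - \frac{5}{2}$)
$t{\left(T,W \right)} = 2$ ($t{\left(T,W \right)} = 6 - 4 = 2$)
$t{\left(-27,h{\left(1,A{\left(0,2 \right)} \right)} \right)} 348 - 1164 = 2 \cdot 348 - 1164 = 696 - 1164 = -468$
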